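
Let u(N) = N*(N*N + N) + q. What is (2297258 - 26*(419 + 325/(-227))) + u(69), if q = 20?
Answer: 594669908/227 ≈ 2.6197e+6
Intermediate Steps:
u(N) = 20 + N*(N + N²) (u(N) = N*(N*N + N) + 20 = N*(N² + N) + 20 = N*(N + N²) + 20 = 20 + N*(N + N²))
(2297258 - 26*(419 + 325/(-227))) + u(69) = (2297258 - 26*(419 + 325/(-227))) + (20 + 69² + 69³) = (2297258 - 26*(419 + 325*(-1/227))) + (20 + 4761 + 328509) = (2297258 - 26*(419 - 325/227)) + 333290 = (2297258 - 26*94788/227) + 333290 = (2297258 - 2464488/227) + 333290 = 519013078/227 + 333290 = 594669908/227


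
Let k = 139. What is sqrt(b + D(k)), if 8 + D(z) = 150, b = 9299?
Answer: 3*sqrt(1049) ≈ 97.165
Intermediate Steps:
D(z) = 142 (D(z) = -8 + 150 = 142)
sqrt(b + D(k)) = sqrt(9299 + 142) = sqrt(9441) = 3*sqrt(1049)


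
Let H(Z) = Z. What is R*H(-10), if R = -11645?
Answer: 116450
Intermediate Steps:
R*H(-10) = -11645*(-10) = 116450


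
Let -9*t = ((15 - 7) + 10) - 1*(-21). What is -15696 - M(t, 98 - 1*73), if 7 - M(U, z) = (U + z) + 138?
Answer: -46633/3 ≈ -15544.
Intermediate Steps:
t = -13/3 (t = -(((15 - 7) + 10) - 1*(-21))/9 = -((8 + 10) + 21)/9 = -(18 + 21)/9 = -⅑*39 = -13/3 ≈ -4.3333)
M(U, z) = -131 - U - z (M(U, z) = 7 - ((U + z) + 138) = 7 - (138 + U + z) = 7 + (-138 - U - z) = -131 - U - z)
-15696 - M(t, 98 - 1*73) = -15696 - (-131 - 1*(-13/3) - (98 - 1*73)) = -15696 - (-131 + 13/3 - (98 - 73)) = -15696 - (-131 + 13/3 - 1*25) = -15696 - (-131 + 13/3 - 25) = -15696 - 1*(-455/3) = -15696 + 455/3 = -46633/3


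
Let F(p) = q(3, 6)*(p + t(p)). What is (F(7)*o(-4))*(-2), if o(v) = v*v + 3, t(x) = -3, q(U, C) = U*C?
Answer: -2736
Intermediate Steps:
q(U, C) = C*U
o(v) = 3 + v² (o(v) = v² + 3 = 3 + v²)
F(p) = -54 + 18*p (F(p) = (6*3)*(p - 3) = 18*(-3 + p) = -54 + 18*p)
(F(7)*o(-4))*(-2) = ((-54 + 18*7)*(3 + (-4)²))*(-2) = ((-54 + 126)*(3 + 16))*(-2) = (72*19)*(-2) = 1368*(-2) = -2736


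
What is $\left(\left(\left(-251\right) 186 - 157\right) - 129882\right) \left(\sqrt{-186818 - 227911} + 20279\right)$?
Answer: $-3583806275 - 530175 i \sqrt{46081} \approx -3.5838 \cdot 10^{9} - 1.1381 \cdot 10^{8} i$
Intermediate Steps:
$\left(\left(\left(-251\right) 186 - 157\right) - 129882\right) \left(\sqrt{-186818 - 227911} + 20279\right) = \left(\left(-46686 - 157\right) - 129882\right) \left(\sqrt{-414729} + 20279\right) = \left(-46843 - 129882\right) \left(3 i \sqrt{46081} + 20279\right) = - 176725 \left(20279 + 3 i \sqrt{46081}\right) = -3583806275 - 530175 i \sqrt{46081}$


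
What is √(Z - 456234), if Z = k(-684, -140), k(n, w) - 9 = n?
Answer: 17*I*√1581 ≈ 675.95*I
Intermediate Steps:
k(n, w) = 9 + n
Z = -675 (Z = 9 - 684 = -675)
√(Z - 456234) = √(-675 - 456234) = √(-456909) = 17*I*√1581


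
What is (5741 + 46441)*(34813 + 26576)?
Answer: 3203400798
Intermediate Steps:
(5741 + 46441)*(34813 + 26576) = 52182*61389 = 3203400798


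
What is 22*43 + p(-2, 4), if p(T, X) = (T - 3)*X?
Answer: 926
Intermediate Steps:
p(T, X) = X*(-3 + T) (p(T, X) = (-3 + T)*X = X*(-3 + T))
22*43 + p(-2, 4) = 22*43 + 4*(-3 - 2) = 946 + 4*(-5) = 946 - 20 = 926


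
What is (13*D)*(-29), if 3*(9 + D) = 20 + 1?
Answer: 754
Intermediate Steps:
D = -2 (D = -9 + (20 + 1)/3 = -9 + (⅓)*21 = -9 + 7 = -2)
(13*D)*(-29) = (13*(-2))*(-29) = -26*(-29) = 754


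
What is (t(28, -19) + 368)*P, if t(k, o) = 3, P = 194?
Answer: 71974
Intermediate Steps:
(t(28, -19) + 368)*P = (3 + 368)*194 = 371*194 = 71974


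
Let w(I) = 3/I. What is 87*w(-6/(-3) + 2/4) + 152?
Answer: 1282/5 ≈ 256.40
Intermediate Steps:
87*w(-6/(-3) + 2/4) + 152 = 87*(3/(-6/(-3) + 2/4)) + 152 = 87*(3/(-6*(-⅓) + 2*(¼))) + 152 = 87*(3/(2 + ½)) + 152 = 87*(3/(5/2)) + 152 = 87*(3*(⅖)) + 152 = 87*(6/5) + 152 = 522/5 + 152 = 1282/5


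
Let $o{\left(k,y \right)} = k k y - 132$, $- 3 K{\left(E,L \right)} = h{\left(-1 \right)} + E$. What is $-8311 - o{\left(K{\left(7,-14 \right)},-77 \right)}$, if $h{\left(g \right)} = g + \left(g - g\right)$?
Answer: $-7871$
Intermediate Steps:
$h{\left(g \right)} = g$ ($h{\left(g \right)} = g + 0 = g$)
$K{\left(E,L \right)} = \frac{1}{3} - \frac{E}{3}$ ($K{\left(E,L \right)} = - \frac{-1 + E}{3} = \frac{1}{3} - \frac{E}{3}$)
$o{\left(k,y \right)} = -132 + y k^{2}$ ($o{\left(k,y \right)} = k^{2} y - 132 = y k^{2} - 132 = -132 + y k^{2}$)
$-8311 - o{\left(K{\left(7,-14 \right)},-77 \right)} = -8311 - \left(-132 - 77 \left(\frac{1}{3} - \frac{7}{3}\right)^{2}\right) = -8311 - \left(-132 - 77 \left(-2\right)^{2}\right) = -8311 - \left(-132 - 308\right) = -8311 - -440 = -8311 + 440 = -7871$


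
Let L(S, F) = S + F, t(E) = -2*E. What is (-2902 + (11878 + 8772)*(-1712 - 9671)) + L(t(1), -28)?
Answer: -235061882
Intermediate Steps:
L(S, F) = F + S
(-2902 + (11878 + 8772)*(-1712 - 9671)) + L(t(1), -28) = (-2902 + (11878 + 8772)*(-1712 - 9671)) + (-28 - 2*1) = (-2902 + 20650*(-11383)) + (-28 - 2) = (-2902 - 235058950) - 30 = -235061852 - 30 = -235061882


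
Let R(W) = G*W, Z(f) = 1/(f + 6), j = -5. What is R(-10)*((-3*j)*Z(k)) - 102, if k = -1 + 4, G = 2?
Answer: -406/3 ≈ -135.33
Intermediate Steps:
k = 3
Z(f) = 1/(6 + f)
R(W) = 2*W
R(-10)*((-3*j)*Z(k)) - 102 = (2*(-10))*((-3*(-5))/(6 + 3)) - 102 = -300/9 - 102 = -20*5/3 - 102 = -100/3 - 102 = -406/3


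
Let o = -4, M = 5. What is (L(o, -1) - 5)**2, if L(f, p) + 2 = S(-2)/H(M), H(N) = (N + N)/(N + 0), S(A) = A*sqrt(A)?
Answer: (7 + I*sqrt(2))**2 ≈ 47.0 + 19.799*I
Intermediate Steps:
S(A) = A**(3/2)
H(N) = 2 (H(N) = (2*N)/N = 2)
L(f, p) = -2 - I*sqrt(2) (L(f, p) = -2 + (-2)**(3/2)/2 = -2 - 2*I*sqrt(2)*(1/2) = -2 - I*sqrt(2))
(L(o, -1) - 5)**2 = ((-2 - I*sqrt(2)) - 5)**2 = (-7 - I*sqrt(2))**2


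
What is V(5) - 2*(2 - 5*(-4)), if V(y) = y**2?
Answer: -19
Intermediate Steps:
V(5) - 2*(2 - 5*(-4)) = 5**2 - 2*(2 - 5*(-4)) = 25 - 2*(2 + 20) = 25 - 2*22 = 25 - 44 = -19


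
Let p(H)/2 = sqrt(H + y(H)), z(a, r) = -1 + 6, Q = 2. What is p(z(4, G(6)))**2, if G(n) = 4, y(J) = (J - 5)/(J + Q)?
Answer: 20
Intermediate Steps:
y(J) = (-5 + J)/(2 + J) (y(J) = (J - 5)/(J + 2) = (-5 + J)/(2 + J))
z(a, r) = 5
p(H) = 2*sqrt(H + (-5 + H)/(2 + H))
p(z(4, G(6)))**2 = (2*sqrt((-5 + 5 + 5*(2 + 5))/(2 + 5)))**2 = (2*sqrt((-5 + 5 + 5*7)/7))**2 = (2*sqrt((-5 + 5 + 35)/7))**2 = (2*sqrt((1/7)*35))**2 = (2*sqrt(5))**2 = 20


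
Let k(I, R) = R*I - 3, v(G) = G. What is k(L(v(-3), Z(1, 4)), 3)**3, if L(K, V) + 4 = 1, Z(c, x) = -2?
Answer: -1728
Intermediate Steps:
L(K, V) = -3 (L(K, V) = -4 + 1 = -3)
k(I, R) = -3 + I*R (k(I, R) = I*R - 3 = -3 + I*R)
k(L(v(-3), Z(1, 4)), 3)**3 = (-3 - 3*3)**3 = (-3 - 9)**3 = (-12)**3 = -1728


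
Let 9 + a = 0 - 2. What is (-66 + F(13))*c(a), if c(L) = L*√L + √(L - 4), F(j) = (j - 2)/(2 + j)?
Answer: 979*I*(-√15 + 11*√11)/15 ≈ 2128.3*I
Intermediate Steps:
F(j) = (-2 + j)/(2 + j)
a = -11 (a = -9 + (0 - 2) = -9 - 2 = -11)
c(L) = L^(3/2) + √(-4 + L)
(-66 + F(13))*c(a) = (-66 + (-2 + 13)/(2 + 13))*((-11)^(3/2) + √(-4 - 11)) = (-66 + 11/15)*(-11*I*√11 + √(-15)) = (-66 + (1/15)*11)*(-11*I*√11 + I*√15) = (-66 + 11/15)*(I*√15 - 11*I*√11) = -979*(I*√15 - 11*I*√11)/15 = -979*I*√15/15 + 10769*I*√11/15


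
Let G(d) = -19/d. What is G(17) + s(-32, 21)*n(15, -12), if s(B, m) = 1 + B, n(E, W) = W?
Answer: 6305/17 ≈ 370.88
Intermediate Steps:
G(17) + s(-32, 21)*n(15, -12) = -19/17 + (1 - 32)*(-12) = -19*1/17 - 31*(-12) = -19/17 + 372 = 6305/17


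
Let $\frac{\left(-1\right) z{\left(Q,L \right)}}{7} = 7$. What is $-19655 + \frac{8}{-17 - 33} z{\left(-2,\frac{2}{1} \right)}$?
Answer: $- \frac{491179}{25} \approx -19647.0$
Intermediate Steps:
$z{\left(Q,L \right)} = -49$ ($z{\left(Q,L \right)} = \left(-7\right) 7 = -49$)
$-19655 + \frac{8}{-17 - 33} z{\left(-2,\frac{2}{1} \right)} = -19655 + \frac{8}{-17 - 33} \left(-49\right) = -19655 + \frac{8}{-50} \left(-49\right) = -19655 + 8 \left(- \frac{1}{50}\right) \left(-49\right) = -19655 - - \frac{196}{25} = -19655 + \frac{196}{25} = - \frac{491179}{25}$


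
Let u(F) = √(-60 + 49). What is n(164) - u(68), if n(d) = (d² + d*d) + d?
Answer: 53956 - I*√11 ≈ 53956.0 - 3.3166*I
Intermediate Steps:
u(F) = I*√11 (u(F) = √(-11) = I*√11)
n(d) = d + 2*d² (n(d) = (d² + d²) + d = 2*d² + d = d + 2*d²)
n(164) - u(68) = 164*(1 + 2*164) - I*√11 = 164*(1 + 328) - I*√11 = 164*329 - I*√11 = 53956 - I*√11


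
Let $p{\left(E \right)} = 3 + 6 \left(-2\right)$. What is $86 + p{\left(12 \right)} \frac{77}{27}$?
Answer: $\frac{181}{3} \approx 60.333$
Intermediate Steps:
$p{\left(E \right)} = -9$ ($p{\left(E \right)} = 3 - 12 = -9$)
$86 + p{\left(12 \right)} \frac{77}{27} = 86 - 9 \cdot \frac{77}{27} = 86 - 9 \cdot 77 \cdot \frac{1}{27} = 86 - \frac{77}{3} = \frac{181}{3}$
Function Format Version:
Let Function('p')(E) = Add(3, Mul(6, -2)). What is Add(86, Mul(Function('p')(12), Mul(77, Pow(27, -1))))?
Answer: Rational(181, 3) ≈ 60.333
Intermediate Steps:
Function('p')(E) = -9 (Function('p')(E) = Add(3, -12) = -9)
Add(86, Mul(Function('p')(12), Mul(77, Pow(27, -1)))) = Add(86, Mul(-9, Mul(77, Pow(27, -1)))) = Add(86, Mul(-9, Mul(77, Rational(1, 27)))) = Add(86, Mul(-9, Rational(77, 27))) = Add(86, Rational(-77, 3)) = Rational(181, 3)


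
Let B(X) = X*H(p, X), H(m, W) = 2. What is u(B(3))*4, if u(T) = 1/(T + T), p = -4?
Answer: 1/3 ≈ 0.33333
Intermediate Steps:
B(X) = 2*X (B(X) = X*2 = 2*X)
u(T) = 1/(2*T)
u(B(3))*4 = (1/(2*((2*3))))*4 = ((1/2)/6)*4 = ((1/2)*(1/6))*4 = (1/12)*4 = 1/3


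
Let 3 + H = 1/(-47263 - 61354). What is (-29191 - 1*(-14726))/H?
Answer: 1571144905/325852 ≈ 4821.6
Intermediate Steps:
H = -325852/108617 (H = -3 + 1/(-47263 - 61354) = -3 + 1/(-108617) = -3 - 1/108617 = -325852/108617 ≈ -3.0000)
(-29191 - 1*(-14726))/H = (-29191 - 1*(-14726))/(-325852/108617) = (-29191 + 14726)*(-108617/325852) = -14465*(-108617/325852) = 1571144905/325852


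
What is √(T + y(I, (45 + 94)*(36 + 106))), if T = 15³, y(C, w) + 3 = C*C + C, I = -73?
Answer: 2*√2157 ≈ 92.887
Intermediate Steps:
y(C, w) = -3 + C + C² (y(C, w) = -3 + (C*C + C) = -3 + (C² + C) = -3 + (C + C²) = -3 + C + C²)
T = 3375
√(T + y(I, (45 + 94)*(36 + 106))) = √(3375 + (-3 - 73 + (-73)²)) = √(3375 + (-3 - 73 + 5329)) = √(3375 + 5253) = √8628 = 2*√2157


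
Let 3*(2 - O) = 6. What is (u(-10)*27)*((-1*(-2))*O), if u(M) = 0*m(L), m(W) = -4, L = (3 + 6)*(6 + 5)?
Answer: 0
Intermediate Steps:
O = 0 (O = 2 - ⅓*6 = 2 - 2 = 0)
L = 99 (L = 9*11 = 99)
u(M) = 0 (u(M) = 0*(-4) = 0)
(u(-10)*27)*((-1*(-2))*O) = (0*27)*(-1*(-2)*0) = 0*(2*0) = 0*0 = 0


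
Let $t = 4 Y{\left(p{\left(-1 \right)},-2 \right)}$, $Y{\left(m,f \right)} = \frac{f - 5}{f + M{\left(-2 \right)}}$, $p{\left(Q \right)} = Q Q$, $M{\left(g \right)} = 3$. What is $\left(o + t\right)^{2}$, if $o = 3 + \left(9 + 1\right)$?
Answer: $225$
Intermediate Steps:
$p{\left(Q \right)} = Q^{2}$
$o = 13$ ($o = 3 + 10 = 13$)
$Y{\left(m,f \right)} = \frac{-5 + f}{3 + f}$ ($Y{\left(m,f \right)} = \frac{f - 5}{f + 3} = \frac{-5 + f}{3 + f}$)
$t = -28$ ($t = 4 \frac{-5 - 2}{3 - 2} = 4 \cdot 1^{-1} \left(-7\right) = 4 \cdot 1 \left(-7\right) = 4 \left(-7\right) = -28$)
$\left(o + t\right)^{2} = \left(13 - 28\right)^{2} = \left(-15\right)^{2} = 225$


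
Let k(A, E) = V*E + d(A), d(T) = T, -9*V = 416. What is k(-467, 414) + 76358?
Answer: 56755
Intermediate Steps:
V = -416/9 (V = -1/9*416 = -416/9 ≈ -46.222)
k(A, E) = A - 416*E/9 (k(A, E) = -416*E/9 + A = A - 416*E/9)
k(-467, 414) + 76358 = (-467 - 416/9*414) + 76358 = (-467 - 19136) + 76358 = -19603 + 76358 = 56755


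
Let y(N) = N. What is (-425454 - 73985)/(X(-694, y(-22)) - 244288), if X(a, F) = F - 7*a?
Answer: 499439/239452 ≈ 2.0858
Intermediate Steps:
X(a, F) = F - 7*a
(-425454 - 73985)/(X(-694, y(-22)) - 244288) = (-425454 - 73985)/((-22 - 7*(-694)) - 244288) = -499439/((-22 + 4858) - 244288) = -499439/(4836 - 244288) = -499439/(-239452) = -499439*(-1/239452) = 499439/239452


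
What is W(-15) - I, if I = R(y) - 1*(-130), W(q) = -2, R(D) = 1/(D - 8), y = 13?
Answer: -661/5 ≈ -132.20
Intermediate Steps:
R(D) = 1/(-8 + D)
I = 651/5 (I = 1/(-8 + 13) - 1*(-130) = 1/5 + 130 = ⅕ + 130 = 651/5 ≈ 130.20)
W(-15) - I = -2 - 1*651/5 = -2 - 651/5 = -661/5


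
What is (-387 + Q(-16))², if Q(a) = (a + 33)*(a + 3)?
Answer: 369664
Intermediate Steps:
Q(a) = (3 + a)*(33 + a) (Q(a) = (33 + a)*(3 + a) = (3 + a)*(33 + a))
(-387 + Q(-16))² = (-387 + (99 + (-16)² + 36*(-16)))² = (-387 + (99 + 256 - 576))² = (-387 - 221)² = (-608)² = 369664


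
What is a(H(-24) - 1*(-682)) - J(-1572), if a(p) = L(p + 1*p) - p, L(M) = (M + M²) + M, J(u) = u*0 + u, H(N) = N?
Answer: 1735402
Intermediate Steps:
J(u) = u (J(u) = 0 + u = u)
L(M) = M² + 2*M
a(p) = -p + 2*p*(2 + 2*p) (a(p) = (p + 1*p)*(2 + (p + 1*p)) - p = (p + p)*(2 + (p + p)) - p = (2*p)*(2 + 2*p) - p = 2*p*(2 + 2*p) - p = -p + 2*p*(2 + 2*p))
a(H(-24) - 1*(-682)) - J(-1572) = (-24 - 1*(-682))*(3 + 4*(-24 - 1*(-682))) - 1*(-1572) = (-24 + 682)*(3 + 4*(-24 + 682)) + 1572 = 658*(3 + 4*658) + 1572 = 658*(3 + 2632) + 1572 = 658*2635 + 1572 = 1733830 + 1572 = 1735402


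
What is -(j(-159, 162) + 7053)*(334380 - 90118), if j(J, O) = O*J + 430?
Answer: 4463888050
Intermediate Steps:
j(J, O) = 430 + J*O (j(J, O) = J*O + 430 = 430 + J*O)
-(j(-159, 162) + 7053)*(334380 - 90118) = -((430 - 159*162) + 7053)*(334380 - 90118) = -((430 - 25758) + 7053)*244262 = -(-25328 + 7053)*244262 = -(-18275)*244262 = -1*(-4463888050) = 4463888050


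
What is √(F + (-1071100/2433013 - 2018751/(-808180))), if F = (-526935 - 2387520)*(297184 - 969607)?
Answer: √2252417968849830116699616532627655/33901938730 ≈ 1.3999e+6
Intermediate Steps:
F = 1959746574465 (F = -2914455*(-672423) = 1959746574465)
√(F + (-1071100/2433013 - 2018751/(-808180))) = √(1959746574465 + (-1071100/2433013 - 2018751/(-808180))) = √(1959746574465 + (-1071100*1/2433013 - 2018751*(-1/808180))) = √(1959746574465 + (-1071100/2433013 + 2018751/808180)) = √(1959746574465 + 4046005828763/1966312446340) = √(3853474081046755132536863/1966312446340) = √2252417968849830116699616532627655/33901938730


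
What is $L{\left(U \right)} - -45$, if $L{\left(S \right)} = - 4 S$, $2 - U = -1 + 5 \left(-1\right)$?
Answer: $13$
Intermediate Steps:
$U = 8$ ($U = 2 - \left(-1 + 5 \left(-1\right)\right) = 2 - \left(-1 - 5\right) = 2 - -6 = 2 + 6 = 8$)
$L{\left(U \right)} - -45 = \left(-4\right) 8 - -45 = -32 + 45 = 13$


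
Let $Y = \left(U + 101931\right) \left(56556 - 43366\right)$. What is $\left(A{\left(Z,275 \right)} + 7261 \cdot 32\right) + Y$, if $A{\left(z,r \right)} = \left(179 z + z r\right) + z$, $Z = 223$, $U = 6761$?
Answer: $1433981297$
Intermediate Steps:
$A{\left(z,r \right)} = 180 z + r z$ ($A{\left(z,r \right)} = \left(179 z + r z\right) + z = 180 z + r z$)
$Y = 1433647480$ ($Y = \left(6761 + 101931\right) \left(56556 - 43366\right) = 108692 \cdot 13190 = 1433647480$)
$\left(A{\left(Z,275 \right)} + 7261 \cdot 32\right) + Y = \left(223 \left(180 + 275\right) + 7261 \cdot 32\right) + 1433647480 = \left(223 \cdot 455 + 232352\right) + 1433647480 = \left(101465 + 232352\right) + 1433647480 = 333817 + 1433647480 = 1433981297$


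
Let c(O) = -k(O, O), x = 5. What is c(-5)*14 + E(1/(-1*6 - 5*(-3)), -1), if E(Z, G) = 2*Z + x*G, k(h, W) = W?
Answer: 587/9 ≈ 65.222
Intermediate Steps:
c(O) = -O
E(Z, G) = 2*Z + 5*G
c(-5)*14 + E(1/(-1*6 - 5*(-3)), -1) = -1*(-5)*14 + (2/(-1*6 - 5*(-3)) + 5*(-1)) = 5*14 + (2/(-6 + 15) - 5) = 70 + (2/9 - 5) = 70 - 43/9 = 587/9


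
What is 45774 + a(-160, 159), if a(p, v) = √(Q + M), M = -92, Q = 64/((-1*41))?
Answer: 45774 + 2*I*√39319/41 ≈ 45774.0 + 9.6727*I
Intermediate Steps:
Q = -64/41 (Q = 64/(-41) = 64*(-1/41) = -64/41 ≈ -1.5610)
a(p, v) = 2*I*√39319/41 (a(p, v) = √(-64/41 - 92) = √(-3836/41) = 2*I*√39319/41)
45774 + a(-160, 159) = 45774 + 2*I*√39319/41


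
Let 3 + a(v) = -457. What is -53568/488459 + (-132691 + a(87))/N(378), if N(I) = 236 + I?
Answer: -65071695061/299913826 ≈ -216.97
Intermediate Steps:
a(v) = -460 (a(v) = -3 - 457 = -460)
-53568/488459 + (-132691 + a(87))/N(378) = -53568/488459 + (-132691 - 460)/(236 + 378) = -53568*1/488459 - 133151/614 = -53568/488459 - 133151*1/614 = -53568/488459 - 133151/614 = -65071695061/299913826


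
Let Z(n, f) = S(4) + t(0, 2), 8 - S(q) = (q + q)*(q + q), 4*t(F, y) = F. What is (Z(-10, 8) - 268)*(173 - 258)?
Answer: 27540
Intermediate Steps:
t(F, y) = F/4
S(q) = 8 - 4*q² (S(q) = 8 - (q + q)*(q + q) = 8 - 2*q*2*q = 8 - 4*q²)
Z(n, f) = -56 (Z(n, f) = (8 - 4*4²) + (¼)*0 = (8 - 4*16) + 0 = (8 - 64) + 0 = -56 + 0 = -56)
(Z(-10, 8) - 268)*(173 - 258) = (-56 - 268)*(173 - 258) = -324*(-85) = 27540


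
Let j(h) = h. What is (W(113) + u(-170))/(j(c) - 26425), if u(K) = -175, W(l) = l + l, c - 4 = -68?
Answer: -51/26489 ≈ -0.0019253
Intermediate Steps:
c = -64 (c = 4 - 68 = -64)
W(l) = 2*l
(W(113) + u(-170))/(j(c) - 26425) = (2*113 - 175)/(-64 - 26425) = (226 - 175)/(-26489) = 51*(-1/26489) = -51/26489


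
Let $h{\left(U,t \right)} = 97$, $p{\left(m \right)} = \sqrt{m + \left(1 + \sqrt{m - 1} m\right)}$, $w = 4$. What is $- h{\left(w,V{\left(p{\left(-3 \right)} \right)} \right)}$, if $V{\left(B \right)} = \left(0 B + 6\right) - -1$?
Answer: $-97$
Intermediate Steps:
$p{\left(m \right)} = \sqrt{1 + m + m \sqrt{-1 + m}}$ ($p{\left(m \right)} = \sqrt{m + \left(1 + \sqrt{-1 + m} m\right)} = \sqrt{m + \left(1 + m \sqrt{-1 + m}\right)} = \sqrt{1 + m + m \sqrt{-1 + m}}$)
$V{\left(B \right)} = 7$ ($V{\left(B \right)} = \left(0 + 6\right) + 1 = 6 + 1 = 7$)
$- h{\left(w,V{\left(p{\left(-3 \right)} \right)} \right)} = \left(-1\right) 97 = -97$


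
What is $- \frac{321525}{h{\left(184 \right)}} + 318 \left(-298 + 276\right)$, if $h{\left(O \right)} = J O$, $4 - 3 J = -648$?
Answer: $- \frac{840260703}{119968} \approx -7004.0$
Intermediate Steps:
$J = \frac{652}{3}$ ($J = \frac{4}{3} - -216 = \frac{4}{3} + 216 = \frac{652}{3} \approx 217.33$)
$h{\left(O \right)} = \frac{652 O}{3}$
$- \frac{321525}{h{\left(184 \right)}} + 318 \left(-298 + 276\right) = - \frac{321525}{\frac{652}{3} \cdot 184} + 318 \left(-298 + 276\right) = - \frac{321525}{\frac{119968}{3}} + 318 \left(-22\right) = \left(-321525\right) \frac{3}{119968} - 6996 = - \frac{964575}{119968} - 6996 = - \frac{840260703}{119968}$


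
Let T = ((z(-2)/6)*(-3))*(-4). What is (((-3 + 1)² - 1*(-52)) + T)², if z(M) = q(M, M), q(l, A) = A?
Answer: 2704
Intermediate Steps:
z(M) = M
T = -4 (T = (-2/6*(-3))*(-4) = (-2*⅙*(-3))*(-4) = -⅓*(-3)*(-4) = 1*(-4) = -4)
(((-3 + 1)² - 1*(-52)) + T)² = (((-3 + 1)² - 1*(-52)) - 4)² = (((-2)² + 52) - 4)² = ((4 + 52) - 4)² = (56 - 4)² = 52² = 2704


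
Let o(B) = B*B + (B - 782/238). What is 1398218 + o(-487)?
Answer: 11444277/7 ≈ 1.6349e+6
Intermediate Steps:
o(B) = -23/7 + B + B² (o(B) = B² + (B - 782/238) = B² + (B - 1*23/7) = B² + (B - 23/7) = B² + (-23/7 + B) = -23/7 + B + B²)
1398218 + o(-487) = 1398218 + (-23/7 - 487 + (-487)²) = 1398218 + (-23/7 - 487 + 237169) = 1398218 + 1656751/7 = 11444277/7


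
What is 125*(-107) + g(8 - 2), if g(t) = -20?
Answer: -13395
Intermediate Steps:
125*(-107) + g(8 - 2) = 125*(-107) - 20 = -13375 - 20 = -13395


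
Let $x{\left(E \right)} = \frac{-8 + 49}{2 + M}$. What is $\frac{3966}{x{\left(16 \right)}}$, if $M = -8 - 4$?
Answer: $- \frac{39660}{41} \approx -967.32$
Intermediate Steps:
$M = -12$
$x{\left(E \right)} = - \frac{41}{10}$ ($x{\left(E \right)} = \frac{-8 + 49}{2 - 12} = \frac{41}{-10} = 41 \left(- \frac{1}{10}\right) = - \frac{41}{10}$)
$\frac{3966}{x{\left(16 \right)}} = \frac{3966}{- \frac{41}{10}} = 3966 \left(- \frac{10}{41}\right) = - \frac{39660}{41}$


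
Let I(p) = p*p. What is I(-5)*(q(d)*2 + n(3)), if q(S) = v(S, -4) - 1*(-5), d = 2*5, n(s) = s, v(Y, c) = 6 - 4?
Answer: 425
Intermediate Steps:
v(Y, c) = 2
d = 10
q(S) = 7 (q(S) = 2 - 1*(-5) = 2 + 5 = 7)
I(p) = p²
I(-5)*(q(d)*2 + n(3)) = (-5)²*(7*2 + 3) = 25*(14 + 3) = 25*17 = 425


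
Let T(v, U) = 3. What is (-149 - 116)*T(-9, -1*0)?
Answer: -795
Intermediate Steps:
(-149 - 116)*T(-9, -1*0) = (-149 - 116)*3 = -265*3 = -795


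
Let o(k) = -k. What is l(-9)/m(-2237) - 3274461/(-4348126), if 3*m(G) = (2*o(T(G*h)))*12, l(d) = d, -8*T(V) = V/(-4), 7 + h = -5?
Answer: 7338013635/9726757862 ≈ 0.75442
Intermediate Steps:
h = -12 (h = -7 - 5 = -12)
T(V) = V/32 (T(V) = -V/(8*(-4)) = -V*(-1)/(8*4) = -(-1)*V/32 = V/32)
m(G) = 3*G (m(G) = ((2*(-G*(-12)/32))*12)/3 = ((2*(-(-12*G)/32))*12)/3 = ((2*(-(-3)*G/8))*12)/3 = ((2*(3*G/8))*12)/3 = ((3*G/4)*12)/3 = (9*G)/3 = 3*G)
l(-9)/m(-2237) - 3274461/(-4348126) = -9/(3*(-2237)) - 3274461/(-4348126) = -9/(-6711) - 3274461*(-1/4348126) = -9*(-1/6711) + 3274461/4348126 = 3/2237 + 3274461/4348126 = 7338013635/9726757862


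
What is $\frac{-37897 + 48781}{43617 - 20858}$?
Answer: $\frac{10884}{22759} \approx 0.47823$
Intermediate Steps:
$\frac{-37897 + 48781}{43617 - 20858} = \frac{10884}{22759}$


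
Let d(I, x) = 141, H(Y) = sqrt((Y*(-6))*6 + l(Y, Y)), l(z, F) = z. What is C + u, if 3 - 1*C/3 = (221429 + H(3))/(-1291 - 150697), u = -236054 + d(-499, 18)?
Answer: -35853912865/151988 + 3*I*sqrt(105)/151988 ≈ -2.359e+5 + 0.00020226*I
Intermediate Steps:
H(Y) = sqrt(35)*sqrt(-Y) (H(Y) = sqrt((Y*(-6))*6 + Y) = sqrt(-6*Y*6 + Y) = sqrt(-36*Y + Y) = sqrt(-35*Y) = sqrt(35)*sqrt(-Y))
u = -235913 (u = -236054 + 141 = -235913)
C = 2032179/151988 + 3*I*sqrt(105)/151988 (C = 9 - 3*(221429 + sqrt(35)*sqrt(-1*3))/(-1291 - 150697) = 9 - 3*(221429 + sqrt(35)*sqrt(-3))/(-151988) = 9 - 3*(221429 + sqrt(35)*(I*sqrt(3)))*(-1)/151988 = 9 - 3*(221429 + I*sqrt(105))*(-1)/151988 = 9 - 3*(-221429/151988 - I*sqrt(105)/151988) = 9 + (664287/151988 + 3*I*sqrt(105)/151988) = 2032179/151988 + 3*I*sqrt(105)/151988 ≈ 13.371 + 0.00020226*I)
C + u = (2032179/151988 + 3*I*sqrt(105)/151988) - 235913 = -35853912865/151988 + 3*I*sqrt(105)/151988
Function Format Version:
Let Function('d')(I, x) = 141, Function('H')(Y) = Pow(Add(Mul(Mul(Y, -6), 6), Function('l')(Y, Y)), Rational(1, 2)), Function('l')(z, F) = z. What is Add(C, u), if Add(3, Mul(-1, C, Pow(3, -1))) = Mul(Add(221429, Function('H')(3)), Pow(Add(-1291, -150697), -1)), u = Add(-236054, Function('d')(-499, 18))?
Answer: Add(Rational(-35853912865, 151988), Mul(Rational(3, 151988), I, Pow(105, Rational(1, 2)))) ≈ Add(-2.3590e+5, Mul(0.00020226, I))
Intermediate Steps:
Function('H')(Y) = Mul(Pow(35, Rational(1, 2)), Pow(Mul(-1, Y), Rational(1, 2))) (Function('H')(Y) = Pow(Add(Mul(Mul(Y, -6), 6), Y), Rational(1, 2)) = Pow(Add(Mul(Mul(-6, Y), 6), Y), Rational(1, 2)) = Pow(Add(Mul(-36, Y), Y), Rational(1, 2)) = Pow(Mul(-35, Y), Rational(1, 2)) = Mul(Pow(35, Rational(1, 2)), Pow(Mul(-1, Y), Rational(1, 2))))
u = -235913 (u = Add(-236054, 141) = -235913)
C = Add(Rational(2032179, 151988), Mul(Rational(3, 151988), I, Pow(105, Rational(1, 2)))) (C = Add(9, Mul(-3, Mul(Add(221429, Mul(Pow(35, Rational(1, 2)), Pow(Mul(-1, 3), Rational(1, 2)))), Pow(Add(-1291, -150697), -1)))) = Add(9, Mul(-3, Mul(Add(221429, Mul(Pow(35, Rational(1, 2)), Pow(-3, Rational(1, 2)))), Pow(-151988, -1)))) = Add(9, Mul(-3, Mul(Add(221429, Mul(Pow(35, Rational(1, 2)), Mul(I, Pow(3, Rational(1, 2))))), Rational(-1, 151988)))) = Add(9, Mul(-3, Mul(Add(221429, Mul(I, Pow(105, Rational(1, 2)))), Rational(-1, 151988)))) = Add(9, Mul(-3, Add(Rational(-221429, 151988), Mul(Rational(-1, 151988), I, Pow(105, Rational(1, 2)))))) = Add(9, Add(Rational(664287, 151988), Mul(Rational(3, 151988), I, Pow(105, Rational(1, 2))))) = Add(Rational(2032179, 151988), Mul(Rational(3, 151988), I, Pow(105, Rational(1, 2)))) ≈ Add(13.371, Mul(0.00020226, I)))
Add(C, u) = Add(Add(Rational(2032179, 151988), Mul(Rational(3, 151988), I, Pow(105, Rational(1, 2)))), -235913) = Add(Rational(-35853912865, 151988), Mul(Rational(3, 151988), I, Pow(105, Rational(1, 2))))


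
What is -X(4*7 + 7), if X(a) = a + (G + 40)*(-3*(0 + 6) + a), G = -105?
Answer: 1070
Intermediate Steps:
X(a) = 1170 - 64*a (X(a) = a + (-105 + 40)*(-3*(0 + 6) + a) = a - 65*(-3*6 + a) = a - 65*(-18 + a) = a + (1170 - 65*a) = 1170 - 64*a)
-X(4*7 + 7) = -(1170 - 64*(4*7 + 7)) = -(1170 - 64*(28 + 7)) = -(1170 - 64*35) = -(1170 - 2240) = -1*(-1070) = 1070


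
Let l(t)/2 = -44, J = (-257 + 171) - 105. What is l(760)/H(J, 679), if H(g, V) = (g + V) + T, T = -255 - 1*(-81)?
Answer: -44/157 ≈ -0.28025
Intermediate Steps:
T = -174 (T = -255 + 81 = -174)
J = -191 (J = -86 - 105 = -191)
l(t) = -88 (l(t) = 2*(-44) = -88)
H(g, V) = -174 + V + g (H(g, V) = (g + V) - 174 = (V + g) - 174 = -174 + V + g)
l(760)/H(J, 679) = -88/(-174 + 679 - 191) = -88/314 = -88*1/314 = -44/157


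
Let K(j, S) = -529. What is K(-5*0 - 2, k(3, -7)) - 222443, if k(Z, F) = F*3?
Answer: -222972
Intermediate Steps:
k(Z, F) = 3*F
K(-5*0 - 2, k(3, -7)) - 222443 = -529 - 222443 = -222972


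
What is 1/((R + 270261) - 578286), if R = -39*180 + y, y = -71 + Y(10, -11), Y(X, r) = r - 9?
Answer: -1/315136 ≈ -3.1732e-6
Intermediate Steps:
Y(X, r) = -9 + r
y = -91 (y = -71 + (-9 - 11) = -71 - 20 = -91)
R = -7111 (R = -39*180 - 91 = -7020 - 91 = -7111)
1/((R + 270261) - 578286) = 1/((-7111 + 270261) - 578286) = 1/(263150 - 578286) = 1/(-315136) = -1/315136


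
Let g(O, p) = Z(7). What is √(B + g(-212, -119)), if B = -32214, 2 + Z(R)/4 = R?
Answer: I*√32194 ≈ 179.43*I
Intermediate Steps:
Z(R) = -8 + 4*R
g(O, p) = 20 (g(O, p) = -8 + 4*7 = -8 + 28 = 20)
√(B + g(-212, -119)) = √(-32214 + 20) = √(-32194) = I*√32194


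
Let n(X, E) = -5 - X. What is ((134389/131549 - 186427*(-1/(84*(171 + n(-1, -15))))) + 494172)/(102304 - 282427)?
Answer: -911956282794299/332393467392756 ≈ -2.7436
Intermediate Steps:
((134389/131549 - 186427*(-1/(84*(171 + n(-1, -15))))) + 494172)/(102304 - 282427) = ((134389/131549 - 186427*(-1/(84*(171 + (-5 - 1*(-1)))))) + 494172)/(102304 - 282427) = ((134389*(1/131549) - 186427*(-1/(84*(171 + (-5 + 1))))) + 494172)/(-180123) = ((134389/131549 - 186427*(-1/(84*(171 - 4)))) + 494172)*(-1/180123) = ((134389/131549 - 186427/(167*(-84))) + 494172)*(-1/180123) = ((134389/131549 - 186427/(-14028)) + 494172)*(-1/180123) = ((134389/131549 - 186427*(-1/14028)) + 494172)*(-1/180123) = ((134389/131549 + 186427/14028) + 494172)*(-1/180123) = (26409494315/1845369372 + 494172)*(-1/180123) = (911956282794299/1845369372)*(-1/180123) = -911956282794299/332393467392756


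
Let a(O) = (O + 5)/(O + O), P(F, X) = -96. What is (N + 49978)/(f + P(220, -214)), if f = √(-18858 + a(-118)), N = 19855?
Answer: -1582136448/6625351 - 698330*I*√10502885/6625351 ≈ -238.8 - 341.59*I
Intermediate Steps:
a(O) = (5 + O)/(2*O) (a(O) = (5 + O)/((2*O)) = (5 + O)*(1/(2*O)) = (5 + O)/(2*O))
f = 5*I*√10502885/118 (f = √(-18858 + (½)*(5 - 118)/(-118)) = √(-18858 + (½)*(-1/118)*(-113)) = √(-18858 + 113/236) = √(-4450375/236) = 5*I*√10502885/118 ≈ 137.32*I)
(N + 49978)/(f + P(220, -214)) = (19855 + 49978)/(5*I*√10502885/118 - 96) = 69833/(-96 + 5*I*√10502885/118)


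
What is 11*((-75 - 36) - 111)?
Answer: -2442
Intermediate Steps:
11*((-75 - 36) - 111) = 11*(-111 - 111) = 11*(-222) = -2442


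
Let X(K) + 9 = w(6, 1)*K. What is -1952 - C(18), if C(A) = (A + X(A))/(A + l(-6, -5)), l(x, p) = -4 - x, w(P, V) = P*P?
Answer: -39697/20 ≈ -1984.8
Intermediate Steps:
w(P, V) = P²
X(K) = -9 + 36*K (X(K) = -9 + 6²*K = -9 + 36*K)
C(A) = (-9 + 37*A)/(2 + A) (C(A) = (A + (-9 + 36*A))/(A + (-4 - 1*(-6))) = (-9 + 37*A)/(A + (-4 + 6)) = (-9 + 37*A)/(A + 2) = (-9 + 37*A)/(2 + A))
-1952 - C(18) = -1952 - (-9 + 37*18)/(2 + 18) = -1952 - (-9 + 666)/20 = -1952 - 657/20 = -39697/20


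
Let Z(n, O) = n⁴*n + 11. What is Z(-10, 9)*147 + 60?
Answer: -14698323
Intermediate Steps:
Z(n, O) = 11 + n⁵ (Z(n, O) = n⁵ + 11 = 11 + n⁵)
Z(-10, 9)*147 + 60 = (11 + (-10)⁵)*147 + 60 = (11 - 100000)*147 + 60 = -99989*147 + 60 = -14698383 + 60 = -14698323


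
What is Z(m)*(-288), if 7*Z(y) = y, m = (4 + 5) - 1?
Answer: -2304/7 ≈ -329.14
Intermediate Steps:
m = 8 (m = 9 - 1 = 8)
Z(y) = y/7
Z(m)*(-288) = ((⅐)*8)*(-288) = (8/7)*(-288) = -2304/7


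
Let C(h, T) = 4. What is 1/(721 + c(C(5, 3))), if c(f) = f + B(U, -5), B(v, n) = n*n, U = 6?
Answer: 1/750 ≈ 0.0013333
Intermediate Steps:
B(v, n) = n²
c(f) = 25 + f (c(f) = f + (-5)² = f + 25 = 25 + f)
1/(721 + c(C(5, 3))) = 1/(721 + (25 + 4)) = 1/(721 + 29) = 1/750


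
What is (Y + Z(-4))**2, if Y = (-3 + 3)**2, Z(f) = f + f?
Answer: 64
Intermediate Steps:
Z(f) = 2*f
Y = 0 (Y = 0**2 = 0)
(Y + Z(-4))**2 = (0 + 2*(-4))**2 = (0 - 8)**2 = (-8)**2 = 64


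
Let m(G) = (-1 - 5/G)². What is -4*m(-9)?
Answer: -64/81 ≈ -0.79012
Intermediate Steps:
-4*m(-9) = -4*(5 - 9)²/(-9)² = -4*(-4)²/81 = -4*16/81 = -64/81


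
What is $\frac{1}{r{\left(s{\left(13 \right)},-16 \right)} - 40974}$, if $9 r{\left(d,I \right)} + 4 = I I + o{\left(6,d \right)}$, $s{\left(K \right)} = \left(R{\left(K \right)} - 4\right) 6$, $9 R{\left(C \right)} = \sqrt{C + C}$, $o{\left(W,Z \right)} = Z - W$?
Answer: $- \frac{3731508}{152802764915} - \frac{27 \sqrt{26}}{611211059660} \approx -2.4421 \cdot 10^{-5}$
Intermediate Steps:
$R{\left(C \right)} = \frac{\sqrt{2} \sqrt{C}}{9}$ ($R{\left(C \right)} = \frac{\sqrt{C + C}}{9} = \frac{\sqrt{2 C}}{9} = \frac{\sqrt{2} \sqrt{C}}{9}$)
$s{\left(K \right)} = -24 + \frac{2 \sqrt{2} \sqrt{K}}{3}$ ($s{\left(K \right)} = \left(\frac{\sqrt{2} \sqrt{K}}{9} - 4\right) 6 = \left(-4 + \frac{\sqrt{2} \sqrt{K}}{9}\right) 6 = -24 + \frac{2 \sqrt{2} \sqrt{K}}{3}$)
$r{\left(d,I \right)} = - \frac{10}{9} + \frac{d}{9} + \frac{I^{2}}{9}$ ($r{\left(d,I \right)} = - \frac{4}{9} + \frac{I I + \left(d - 6\right)}{9} = - \frac{4}{9} + \frac{I^{2} + \left(d - 6\right)}{9} = - \frac{4}{9} + \frac{I^{2} + \left(-6 + d\right)}{9} = - \frac{4}{9} + \frac{-6 + d + I^{2}}{9} = - \frac{4}{9} + \left(- \frac{2}{3} + \frac{d}{9} + \frac{I^{2}}{9}\right) = - \frac{10}{9} + \frac{d}{9} + \frac{I^{2}}{9}$)
$\frac{1}{r{\left(s{\left(13 \right)},-16 \right)} - 40974} = \frac{1}{\left(- \frac{10}{9} + \frac{-24 + \frac{2 \sqrt{2} \sqrt{13}}{3}}{9} + \frac{\left(-16\right)^{2}}{9}\right) - 40974} = \frac{1}{\left(- \frac{10}{9} + \frac{-24 + \frac{2 \sqrt{26}}{3}}{9} + \frac{1}{9} \cdot 256\right) - 40974} = \frac{1}{\left(- \frac{10}{9} - \left(\frac{8}{3} - \frac{2 \sqrt{26}}{27}\right) + \frac{256}{9}\right) - 40974} = \frac{1}{\left(\frac{74}{3} + \frac{2 \sqrt{26}}{27}\right) - 40974} = \frac{1}{- \frac{122848}{3} + \frac{2 \sqrt{26}}{27}}$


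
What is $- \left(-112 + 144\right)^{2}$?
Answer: $-1024$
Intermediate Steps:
$- \left(-112 + 144\right)^{2} = - 32^{2} = \left(-1\right) 1024 = -1024$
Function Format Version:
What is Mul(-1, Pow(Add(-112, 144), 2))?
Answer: -1024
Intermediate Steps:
Mul(-1, Pow(Add(-112, 144), 2)) = Mul(-1, Pow(32, 2)) = Mul(-1, 1024) = -1024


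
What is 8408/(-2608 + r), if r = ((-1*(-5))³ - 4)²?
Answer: 8408/12033 ≈ 0.69874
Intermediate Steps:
r = 14641 (r = (5³ - 4)² = (125 - 4)² = 121² = 14641)
8408/(-2608 + r) = 8408/(-2608 + 14641) = 8408/12033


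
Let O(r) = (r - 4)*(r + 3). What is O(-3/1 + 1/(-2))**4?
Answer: 50625/256 ≈ 197.75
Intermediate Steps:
O(r) = (-4 + r)*(3 + r)
O(-3/1 + 1/(-2))**4 = (-12 + (-3/1 + 1/(-2))**2 - (-3/1 + 1/(-2)))**4 = (-12 + (-3*1 + 1*(-1/2))**2 - (-3*1 + 1*(-1/2)))**4 = (-12 + (-3 - 1/2)**2 - (-3 - 1/2))**4 = (-12 + (-7/2)**2 - 1*(-7/2))**4 = (-12 + 49/4 + 7/2)**4 = (15/4)**4 = 50625/256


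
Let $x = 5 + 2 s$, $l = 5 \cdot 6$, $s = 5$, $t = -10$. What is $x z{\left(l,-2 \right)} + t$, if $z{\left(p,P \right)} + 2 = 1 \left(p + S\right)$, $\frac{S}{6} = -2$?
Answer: $230$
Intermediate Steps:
$S = -12$ ($S = 6 \left(-2\right) = -12$)
$l = 30$
$x = 15$ ($x = 5 + 2 \cdot 5 = 5 + 10 = 15$)
$z{\left(p,P \right)} = -14 + p$ ($z{\left(p,P \right)} = -2 + 1 \left(p - 12\right) = -2 + 1 \left(-12 + p\right) = -2 + \left(-12 + p\right) = -14 + p$)
$x z{\left(l,-2 \right)} + t = 15 \left(-14 + 30\right) - 10 = 15 \cdot 16 - 10 = 240 - 10 = 230$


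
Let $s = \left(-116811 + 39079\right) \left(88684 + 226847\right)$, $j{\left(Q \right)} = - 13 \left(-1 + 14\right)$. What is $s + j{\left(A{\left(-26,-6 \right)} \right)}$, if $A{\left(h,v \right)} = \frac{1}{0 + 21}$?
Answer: $-24526855861$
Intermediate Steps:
$A{\left(h,v \right)} = \frac{1}{21}$
$j{\left(Q \right)} = -169$ ($j{\left(Q \right)} = \left(-13\right) 13 = -169$)
$s = -24526855692$ ($s = \left(-77732\right) 315531 = -24526855692$)
$s + j{\left(A{\left(-26,-6 \right)} \right)} = -24526855692 - 169 = -24526855861$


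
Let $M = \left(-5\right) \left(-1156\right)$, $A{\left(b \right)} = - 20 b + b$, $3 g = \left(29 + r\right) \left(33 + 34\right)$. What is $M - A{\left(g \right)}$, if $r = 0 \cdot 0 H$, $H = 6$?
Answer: $\frac{54257}{3} \approx 18086.0$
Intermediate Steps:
$r = 0$ ($r = 0 \cdot 0 \cdot 6 = 0 \cdot 6 = 0$)
$g = \frac{1943}{3}$ ($g = \frac{\left(29 + 0\right) \left(33 + 34\right)}{3} = \frac{29 \cdot 67}{3} = \frac{1}{3} \cdot 1943 = \frac{1943}{3} \approx 647.67$)
$A{\left(b \right)} = - 19 b$
$M = 5780$
$M - A{\left(g \right)} = 5780 - \left(-19\right) \frac{1943}{3} = 5780 - - \frac{36917}{3} = 5780 + \frac{36917}{3} = \frac{54257}{3}$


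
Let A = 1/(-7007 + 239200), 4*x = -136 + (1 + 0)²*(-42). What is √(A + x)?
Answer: 5*I*√383864718302/464386 ≈ 6.6708*I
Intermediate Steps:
x = -89/2 (x = (-136 + (1 + 0)²*(-42))/4 = (-136 + 1²*(-42))/4 = (-136 + 1*(-42))/4 = (-136 - 42)/4 = (¼)*(-178) = -89/2 ≈ -44.500)
A = 1/232193 ≈ 4.3068e-6
√(A + x) = √(1/232193 - 89/2) = √(-20665175/464386) = 5*I*√383864718302/464386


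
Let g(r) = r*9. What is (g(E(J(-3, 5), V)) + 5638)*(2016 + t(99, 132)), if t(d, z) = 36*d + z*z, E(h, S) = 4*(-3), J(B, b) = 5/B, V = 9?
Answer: 127212120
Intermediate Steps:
E(h, S) = -12
t(d, z) = z² + 36*d (t(d, z) = 36*d + z² = z² + 36*d)
g(r) = 9*r
(g(E(J(-3, 5), V)) + 5638)*(2016 + t(99, 132)) = (9*(-12) + 5638)*(2016 + (132² + 36*99)) = (-108 + 5638)*(2016 + (17424 + 3564)) = 5530*(2016 + 20988) = 5530*23004 = 127212120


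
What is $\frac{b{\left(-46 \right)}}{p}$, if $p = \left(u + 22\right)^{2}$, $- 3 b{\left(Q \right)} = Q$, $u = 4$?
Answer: $\frac{23}{1014} \approx 0.022682$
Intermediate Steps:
$b{\left(Q \right)} = - \frac{Q}{3}$
$p = 676$ ($p = \left(4 + 22\right)^{2} = 26^{2} = 676$)
$\frac{b{\left(-46 \right)}}{p} = \frac{\left(- \frac{1}{3}\right) \left(-46\right)}{676} = \frac{46}{3} \cdot \frac{1}{676} = \frac{23}{1014}$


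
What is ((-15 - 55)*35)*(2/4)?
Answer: -1225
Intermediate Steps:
((-15 - 55)*35)*(2/4) = (-70*35)*(2*(¼)) = -2450*½ = -1225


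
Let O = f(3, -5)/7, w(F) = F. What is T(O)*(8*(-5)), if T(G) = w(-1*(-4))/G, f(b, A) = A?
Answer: 224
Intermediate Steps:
O = -5/7 ≈ -0.71429
T(G) = 4/G (T(G) = (-1*(-4))/G = 4/G)
T(O)*(8*(-5)) = (4/(-5/7))*(8*(-5)) = (4*(-7/5))*(-40) = -28/5*(-40) = 224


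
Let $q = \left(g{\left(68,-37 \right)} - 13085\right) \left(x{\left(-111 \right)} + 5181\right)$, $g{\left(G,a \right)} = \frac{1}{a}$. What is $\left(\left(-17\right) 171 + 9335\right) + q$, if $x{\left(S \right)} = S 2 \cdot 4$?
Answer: $- \frac{2078200942}{37} \approx -5.6168 \cdot 10^{7}$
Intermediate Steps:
$x{\left(S \right)} = 8 S$ ($x{\left(S \right)} = 2 S 4 = 8 S$)
$q = - \frac{2078438778}{37}$ ($q = \left(\frac{1}{-37} - 13085\right) \left(8 \left(-111\right) + 5181\right) = \left(- \frac{1}{37} - 13085\right) \left(-888 + 5181\right) = \left(- \frac{484146}{37}\right) 4293 = - \frac{2078438778}{37} \approx -5.6174 \cdot 10^{7}$)
$\left(\left(-17\right) 171 + 9335\right) + q = \left(\left(-17\right) 171 + 9335\right) - \frac{2078438778}{37} = \left(-2907 + 9335\right) - \frac{2078438778}{37} = 6428 - \frac{2078438778}{37} = - \frac{2078200942}{37}$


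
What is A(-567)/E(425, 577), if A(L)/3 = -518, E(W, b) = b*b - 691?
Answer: -259/55373 ≈ -0.0046774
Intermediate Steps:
E(W, b) = -691 + b² (E(W, b) = b² - 691 = -691 + b²)
A(L) = -1554 (A(L) = 3*(-518) = -1554)
A(-567)/E(425, 577) = -1554/(-691 + 577²) = -1554/(-691 + 332929) = -1554/332238 = -1554*1/332238 = -259/55373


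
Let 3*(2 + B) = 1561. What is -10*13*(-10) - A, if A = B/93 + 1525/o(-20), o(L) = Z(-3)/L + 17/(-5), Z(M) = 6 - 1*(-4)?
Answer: 6113135/3627 ≈ 1685.5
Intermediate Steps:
B = 1555/3 (B = -2 + (1/3)*1561 = -2 + 1561/3 = 1555/3 ≈ 518.33)
Z(M) = 10 (Z(M) = 6 + 4 = 10)
o(L) = -17/5 + 10/L (o(L) = 10/L + 17/(-5) = 10/L + 17*(-1/5) = 10/L - 17/5 = -17/5 + 10/L)
A = -1398035/3627 (A = (1555/3)/93 + 1525/(-17/5 + 10/(-20)) = (1555/3)*(1/93) + 1525/(-17/5 + 10*(-1/20)) = 1555/279 + 1525/(-17/5 - 1/2) = 1555/279 + 1525/(-39/10) = 1555/279 + 1525*(-10/39) = 1555/279 - 15250/39 = -1398035/3627 ≈ -385.45)
-10*13*(-10) - A = -10*13*(-10) - 1*(-1398035/3627) = -130*(-10) + 1398035/3627 = 1300 + 1398035/3627 = 6113135/3627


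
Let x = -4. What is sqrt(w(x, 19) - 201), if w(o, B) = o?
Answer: I*sqrt(205) ≈ 14.318*I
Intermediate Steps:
sqrt(w(x, 19) - 201) = sqrt(-4 - 201) = sqrt(-205) = I*sqrt(205)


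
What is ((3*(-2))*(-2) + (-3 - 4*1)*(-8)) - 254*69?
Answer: -17458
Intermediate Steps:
((3*(-2))*(-2) + (-3 - 4*1)*(-8)) - 254*69 = (-6*(-2) + (-3 - 4)*(-8)) - 17526 = (12 - 7*(-8)) - 17526 = (12 + 56) - 17526 = 68 - 17526 = -17458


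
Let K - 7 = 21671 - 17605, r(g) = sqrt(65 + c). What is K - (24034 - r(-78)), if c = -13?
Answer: -19961 + 2*sqrt(13) ≈ -19954.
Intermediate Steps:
r(g) = 2*sqrt(13) (r(g) = sqrt(65 - 13) = sqrt(52) = 2*sqrt(13))
K = 4073 (K = 7 + (21671 - 17605) = 7 + 4066 = 4073)
K - (24034 - r(-78)) = 4073 - (24034 - 2*sqrt(13)) = 4073 + (-24034 + 2*sqrt(13)) = -19961 + 2*sqrt(13)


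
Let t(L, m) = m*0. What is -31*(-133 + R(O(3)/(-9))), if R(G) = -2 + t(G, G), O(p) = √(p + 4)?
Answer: 4185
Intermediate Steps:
t(L, m) = 0
O(p) = √(4 + p)
R(G) = -2 (R(G) = -2 + 0 = -2)
-31*(-133 + R(O(3)/(-9))) = -31*(-133 - 2) = -31*(-135) = 4185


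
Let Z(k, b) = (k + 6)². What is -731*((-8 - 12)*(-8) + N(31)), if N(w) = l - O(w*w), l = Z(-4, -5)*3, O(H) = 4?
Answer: -122808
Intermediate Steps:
Z(k, b) = (6 + k)²
l = 12 (l = (6 - 4)²*3 = 2²*3 = 4*3 = 12)
N(w) = 8 (N(w) = 12 - 1*4 = 12 - 4 = 8)
-731*((-8 - 12)*(-8) + N(31)) = -731*((-8 - 12)*(-8) + 8) = -731*(-20*(-8) + 8) = -731*(160 + 8) = -731*168 = -122808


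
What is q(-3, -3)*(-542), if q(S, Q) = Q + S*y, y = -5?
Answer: -6504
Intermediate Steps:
q(S, Q) = Q - 5*S (q(S, Q) = Q + S*(-5) = Q - 5*S)
q(-3, -3)*(-542) = (-3 - 5*(-3))*(-542) = (-3 + 15)*(-542) = 12*(-542) = -6504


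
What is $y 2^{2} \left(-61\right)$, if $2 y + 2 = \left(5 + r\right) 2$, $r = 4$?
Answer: $-1952$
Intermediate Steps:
$y = 8$ ($y = -1 + \frac{\left(5 + 4\right) 2}{2} = -1 + \frac{9 \cdot 2}{2} = -1 + \frac{1}{2} \cdot 18 = -1 + 9 = 8$)
$y 2^{2} \left(-61\right) = 8 \cdot 2^{2} \left(-61\right) = 8 \cdot 4 \left(-61\right) = 32 \left(-61\right) = -1952$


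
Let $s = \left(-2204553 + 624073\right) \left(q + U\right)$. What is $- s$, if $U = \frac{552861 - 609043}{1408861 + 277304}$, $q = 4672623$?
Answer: $\frac{2490461370334950848}{337233} \approx 7.385 \cdot 10^{12}$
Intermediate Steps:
$U = - \frac{56182}{1686165} \approx -0.033319$
$s = - \frac{2490461370334950848}{337233}$ ($s = \left(-2204553 + 624073\right) \left(4672623 - \frac{56182}{1686165}\right) = \left(-1580480\right) \frac{7878813304613}{1686165} = - \frac{2490461370334950848}{337233} \approx -7.385 \cdot 10^{12}$)
$- s = \left(-1\right) \left(- \frac{2490461370334950848}{337233}\right) = \frac{2490461370334950848}{337233}$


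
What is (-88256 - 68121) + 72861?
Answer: -83516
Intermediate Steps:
(-88256 - 68121) + 72861 = -156377 + 72861 = -83516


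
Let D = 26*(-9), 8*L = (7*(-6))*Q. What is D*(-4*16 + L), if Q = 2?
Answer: 17433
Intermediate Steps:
L = -21/2 (L = ((7*(-6))*2)/8 = (-42*2)/8 = (⅛)*(-84) = -21/2 ≈ -10.500)
D = -234
D*(-4*16 + L) = -234*(-4*16 - 21/2) = -234*(-64 - 21/2) = -234*(-149/2) = 17433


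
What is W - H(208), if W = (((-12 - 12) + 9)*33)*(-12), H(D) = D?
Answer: 5732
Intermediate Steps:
W = 5940 (W = ((-24 + 9)*33)*(-12) = -15*33*(-12) = -495*(-12) = 5940)
W - H(208) = 5940 - 1*208 = 5940 - 208 = 5732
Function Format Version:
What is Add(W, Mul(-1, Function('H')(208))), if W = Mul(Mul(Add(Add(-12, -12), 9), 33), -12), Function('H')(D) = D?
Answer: 5732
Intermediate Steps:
W = 5940 (W = Mul(Mul(Add(-24, 9), 33), -12) = Mul(Mul(-15, 33), -12) = Mul(-495, -12) = 5940)
Add(W, Mul(-1, Function('H')(208))) = Add(5940, Mul(-1, 208)) = Add(5940, -208) = 5732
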